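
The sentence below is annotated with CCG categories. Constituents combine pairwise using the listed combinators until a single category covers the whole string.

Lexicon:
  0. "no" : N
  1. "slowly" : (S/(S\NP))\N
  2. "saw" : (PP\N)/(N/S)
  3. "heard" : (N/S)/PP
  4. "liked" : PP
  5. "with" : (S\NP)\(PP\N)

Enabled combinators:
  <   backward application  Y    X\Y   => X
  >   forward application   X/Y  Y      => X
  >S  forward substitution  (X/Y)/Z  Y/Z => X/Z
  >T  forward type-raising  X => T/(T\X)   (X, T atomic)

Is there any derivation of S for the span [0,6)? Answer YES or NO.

[0,6] S   >
  [0,2] S/(S\NP)   <
    [0,1] "no" : N
    [1,2] "slowly" : (S/(S\NP))\N
  [2,6] S\NP   <
    [2,5] PP\N   >
      [2,3] "saw" : (PP\N)/(N/S)
      [3,5] N/S   >
        [3,4] "heard" : (N/S)/PP
        [4,5] "liked" : PP
    [5,6] "with" : (S\NP)\(PP\N)

YES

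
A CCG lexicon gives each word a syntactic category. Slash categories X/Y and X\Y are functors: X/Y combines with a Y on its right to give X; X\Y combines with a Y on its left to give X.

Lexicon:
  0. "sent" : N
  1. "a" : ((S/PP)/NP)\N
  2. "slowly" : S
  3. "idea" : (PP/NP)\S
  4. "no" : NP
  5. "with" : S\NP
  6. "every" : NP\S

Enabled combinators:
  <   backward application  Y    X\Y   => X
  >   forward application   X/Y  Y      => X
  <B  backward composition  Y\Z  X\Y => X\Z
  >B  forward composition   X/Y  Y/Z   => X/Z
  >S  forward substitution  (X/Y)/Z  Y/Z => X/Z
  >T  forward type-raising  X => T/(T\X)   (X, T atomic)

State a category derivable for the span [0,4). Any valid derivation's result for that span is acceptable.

S/NP

[0,7] S   >
  [0,4] S/NP   >S
    [0,2] (S/PP)/NP   <
      [0,1] "sent" : N
      [1,2] "a" : ((S/PP)/NP)\N
    [2,4] PP/NP   <
      [2,3] "slowly" : S
      [3,4] "idea" : (PP/NP)\S
  [4,7] NP   <
    [4,6] S   >
      [4,5] S/(S\NP)   >T
        [4,5] "no" : NP
      [5,6] "with" : S\NP
    [6,7] "every" : NP\S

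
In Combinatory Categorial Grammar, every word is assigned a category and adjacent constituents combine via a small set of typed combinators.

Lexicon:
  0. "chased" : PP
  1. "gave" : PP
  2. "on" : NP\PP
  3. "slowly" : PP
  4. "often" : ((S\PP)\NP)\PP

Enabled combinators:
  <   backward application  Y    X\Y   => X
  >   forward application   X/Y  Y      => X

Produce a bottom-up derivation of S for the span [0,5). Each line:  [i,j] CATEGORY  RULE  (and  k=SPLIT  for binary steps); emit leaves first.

[0,5] S   <
  [0,1] "chased" : PP
  [1,5] S\PP   <
    [1,3] NP   <
      [1,2] "gave" : PP
      [2,3] "on" : NP\PP
    [3,5] (S\PP)\NP   <
      [3,4] "slowly" : PP
      [4,5] "often" : ((S\PP)\NP)\PP

[0,1] PP  lex  "chased"
[1,2] PP  lex  "gave"
[2,3] NP\PP  lex  "on"
[1,3] NP  <  k=2
[3,4] PP  lex  "slowly"
[4,5] ((S\PP)\NP)\PP  lex  "often"
[3,5] (S\PP)\NP  <  k=4
[1,5] S\PP  <  k=3
[0,5] S  <  k=1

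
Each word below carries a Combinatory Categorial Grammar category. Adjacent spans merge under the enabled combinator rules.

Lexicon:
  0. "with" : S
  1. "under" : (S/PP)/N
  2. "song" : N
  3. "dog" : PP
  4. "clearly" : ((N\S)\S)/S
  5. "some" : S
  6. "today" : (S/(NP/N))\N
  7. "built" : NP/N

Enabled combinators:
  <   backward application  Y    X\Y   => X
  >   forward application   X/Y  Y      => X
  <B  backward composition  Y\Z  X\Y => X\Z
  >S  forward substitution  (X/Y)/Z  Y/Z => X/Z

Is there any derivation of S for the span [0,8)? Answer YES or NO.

[0,8] S   >
  [0,7] S/(NP/N)   <
    [0,6] N   <
      [0,1] "with" : S
      [1,6] N\S   <
        [1,4] S   >
          [1,3] S/PP   >
            [1,2] "under" : (S/PP)/N
            [2,3] "song" : N
          [3,4] "dog" : PP
        [4,6] (N\S)\S   >
          [4,5] "clearly" : ((N\S)\S)/S
          [5,6] "some" : S
    [6,7] "today" : (S/(NP/N))\N
  [7,8] "built" : NP/N

YES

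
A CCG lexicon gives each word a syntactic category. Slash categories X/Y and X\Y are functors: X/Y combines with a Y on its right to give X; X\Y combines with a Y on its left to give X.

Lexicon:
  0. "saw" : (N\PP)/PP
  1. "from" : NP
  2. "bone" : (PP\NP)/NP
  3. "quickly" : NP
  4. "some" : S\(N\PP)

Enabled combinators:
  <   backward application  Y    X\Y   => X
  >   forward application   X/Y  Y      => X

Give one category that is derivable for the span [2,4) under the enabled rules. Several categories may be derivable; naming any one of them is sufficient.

PP\NP

[0,5] S   <
  [0,4] N\PP   >
    [0,1] "saw" : (N\PP)/PP
    [1,4] PP   <
      [1,2] "from" : NP
      [2,4] PP\NP   >
        [2,3] "bone" : (PP\NP)/NP
        [3,4] "quickly" : NP
  [4,5] "some" : S\(N\PP)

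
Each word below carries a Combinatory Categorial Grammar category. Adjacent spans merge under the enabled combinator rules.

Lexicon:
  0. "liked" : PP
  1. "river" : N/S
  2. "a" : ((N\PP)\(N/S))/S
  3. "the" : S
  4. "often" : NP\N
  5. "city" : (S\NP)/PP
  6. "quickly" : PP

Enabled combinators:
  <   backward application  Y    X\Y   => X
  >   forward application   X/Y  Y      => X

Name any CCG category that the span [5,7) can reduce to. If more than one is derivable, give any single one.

S\NP

[0,7] S   <
  [0,5] NP   <
    [0,4] N   <
      [0,1] "liked" : PP
      [1,4] N\PP   <
        [1,2] "river" : N/S
        [2,4] (N\PP)\(N/S)   >
          [2,3] "a" : ((N\PP)\(N/S))/S
          [3,4] "the" : S
    [4,5] "often" : NP\N
  [5,7] S\NP   >
    [5,6] "city" : (S\NP)/PP
    [6,7] "quickly" : PP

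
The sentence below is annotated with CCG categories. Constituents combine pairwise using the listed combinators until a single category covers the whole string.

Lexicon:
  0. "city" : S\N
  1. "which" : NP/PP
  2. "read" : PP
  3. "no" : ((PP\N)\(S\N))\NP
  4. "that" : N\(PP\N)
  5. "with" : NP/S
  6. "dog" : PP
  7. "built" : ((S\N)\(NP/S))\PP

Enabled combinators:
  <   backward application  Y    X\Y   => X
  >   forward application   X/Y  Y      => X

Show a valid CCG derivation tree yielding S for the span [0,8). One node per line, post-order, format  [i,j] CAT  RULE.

[0,8] S   <
  [0,5] N   <
    [0,4] PP\N   <
      [0,1] "city" : S\N
      [1,4] (PP\N)\(S\N)   <
        [1,3] NP   >
          [1,2] "which" : NP/PP
          [2,3] "read" : PP
        [3,4] "no" : ((PP\N)\(S\N))\NP
    [4,5] "that" : N\(PP\N)
  [5,8] S\N   <
    [5,6] "with" : NP/S
    [6,8] (S\N)\(NP/S)   <
      [6,7] "dog" : PP
      [7,8] "built" : ((S\N)\(NP/S))\PP

[0,1] S\N  lex  "city"
[1,2] NP/PP  lex  "which"
[2,3] PP  lex  "read"
[1,3] NP  >  k=2
[3,4] ((PP\N)\(S\N))\NP  lex  "no"
[1,4] (PP\N)\(S\N)  <  k=3
[0,4] PP\N  <  k=1
[4,5] N\(PP\N)  lex  "that"
[0,5] N  <  k=4
[5,6] NP/S  lex  "with"
[6,7] PP  lex  "dog"
[7,8] ((S\N)\(NP/S))\PP  lex  "built"
[6,8] (S\N)\(NP/S)  <  k=7
[5,8] S\N  <  k=6
[0,8] S  <  k=5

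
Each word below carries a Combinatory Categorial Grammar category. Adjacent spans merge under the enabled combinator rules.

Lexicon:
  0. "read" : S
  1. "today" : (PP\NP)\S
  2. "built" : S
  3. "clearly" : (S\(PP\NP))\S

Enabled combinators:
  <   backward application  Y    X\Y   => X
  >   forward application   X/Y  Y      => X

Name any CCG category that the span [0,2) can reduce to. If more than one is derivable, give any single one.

PP\NP

[0,4] S   <
  [0,2] PP\NP   <
    [0,1] "read" : S
    [1,2] "today" : (PP\NP)\S
  [2,4] S\(PP\NP)   <
    [2,3] "built" : S
    [3,4] "clearly" : (S\(PP\NP))\S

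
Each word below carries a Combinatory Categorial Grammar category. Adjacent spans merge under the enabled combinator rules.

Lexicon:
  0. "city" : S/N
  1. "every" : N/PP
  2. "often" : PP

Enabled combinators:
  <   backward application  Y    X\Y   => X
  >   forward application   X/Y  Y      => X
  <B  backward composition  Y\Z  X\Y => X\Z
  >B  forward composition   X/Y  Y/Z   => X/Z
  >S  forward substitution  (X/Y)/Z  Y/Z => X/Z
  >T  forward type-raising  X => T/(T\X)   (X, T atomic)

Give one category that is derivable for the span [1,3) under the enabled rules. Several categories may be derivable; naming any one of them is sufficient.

[0,3] S   >
  [0,1] "city" : S/N
  [1,3] N   >
    [1,2] "every" : N/PP
    [2,3] "often" : PP

N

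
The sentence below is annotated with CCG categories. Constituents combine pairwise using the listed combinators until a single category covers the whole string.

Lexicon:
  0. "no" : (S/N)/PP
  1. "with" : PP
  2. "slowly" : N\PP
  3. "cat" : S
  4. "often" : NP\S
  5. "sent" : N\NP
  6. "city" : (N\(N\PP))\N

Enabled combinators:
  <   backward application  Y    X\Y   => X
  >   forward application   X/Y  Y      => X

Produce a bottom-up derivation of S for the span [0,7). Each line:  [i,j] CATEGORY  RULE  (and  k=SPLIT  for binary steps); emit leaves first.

[0,1] (S/N)/PP  lex  "no"
[1,2] PP  lex  "with"
[0,2] S/N  >  k=1
[2,3] N\PP  lex  "slowly"
[3,4] S  lex  "cat"
[4,5] NP\S  lex  "often"
[3,5] NP  <  k=4
[5,6] N\NP  lex  "sent"
[3,6] N  <  k=5
[6,7] (N\(N\PP))\N  lex  "city"
[3,7] N\(N\PP)  <  k=6
[2,7] N  <  k=3
[0,7] S  >  k=2

[0,7] S   >
  [0,2] S/N   >
    [0,1] "no" : (S/N)/PP
    [1,2] "with" : PP
  [2,7] N   <
    [2,3] "slowly" : N\PP
    [3,7] N\(N\PP)   <
      [3,6] N   <
        [3,5] NP   <
          [3,4] "cat" : S
          [4,5] "often" : NP\S
        [5,6] "sent" : N\NP
      [6,7] "city" : (N\(N\PP))\N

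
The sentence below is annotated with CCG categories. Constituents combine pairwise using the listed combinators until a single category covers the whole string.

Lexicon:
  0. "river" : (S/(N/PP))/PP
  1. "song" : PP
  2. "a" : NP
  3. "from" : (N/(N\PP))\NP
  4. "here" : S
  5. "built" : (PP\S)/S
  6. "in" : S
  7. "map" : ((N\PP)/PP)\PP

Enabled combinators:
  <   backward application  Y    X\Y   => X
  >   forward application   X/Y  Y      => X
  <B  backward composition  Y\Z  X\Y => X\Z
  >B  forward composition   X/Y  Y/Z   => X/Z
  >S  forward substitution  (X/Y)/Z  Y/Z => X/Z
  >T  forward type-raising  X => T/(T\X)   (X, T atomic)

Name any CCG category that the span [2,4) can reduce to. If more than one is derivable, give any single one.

N/(N\PP)

[0,8] S   >
  [0,2] S/(N/PP)   >
    [0,1] "river" : (S/(N/PP))/PP
    [1,2] "song" : PP
  [2,8] N/PP   >B
    [2,4] N/(N\PP)   <
      [2,3] "a" : NP
      [3,4] "from" : (N/(N\PP))\NP
    [4,8] (N\PP)/PP   <
      [4,7] PP   <
        [4,5] "here" : S
        [5,7] PP\S   >
          [5,6] "built" : (PP\S)/S
          [6,7] "in" : S
      [7,8] "map" : ((N\PP)/PP)\PP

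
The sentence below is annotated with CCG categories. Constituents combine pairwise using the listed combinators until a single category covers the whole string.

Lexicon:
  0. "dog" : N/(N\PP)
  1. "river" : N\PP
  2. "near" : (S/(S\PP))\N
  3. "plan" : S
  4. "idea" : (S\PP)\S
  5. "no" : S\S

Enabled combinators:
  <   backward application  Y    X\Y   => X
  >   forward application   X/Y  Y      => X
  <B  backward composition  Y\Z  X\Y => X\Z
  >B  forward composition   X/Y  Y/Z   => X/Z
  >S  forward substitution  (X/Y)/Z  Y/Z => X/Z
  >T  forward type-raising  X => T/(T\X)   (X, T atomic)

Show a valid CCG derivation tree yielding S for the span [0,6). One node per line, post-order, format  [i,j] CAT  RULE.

[0,1] N/(N\PP)  lex  "dog"
[1,2] N\PP  lex  "river"
[0,2] N  >  k=1
[2,3] (S/(S\PP))\N  lex  "near"
[0,3] S/(S\PP)  <  k=2
[3,4] S  lex  "plan"
[4,5] (S\PP)\S  lex  "idea"
[3,5] S\PP  <  k=4
[5,6] S\S  lex  "no"
[3,6] S\PP  <B  k=5
[0,6] S  >  k=3

[0,6] S   >
  [0,3] S/(S\PP)   <
    [0,2] N   >
      [0,1] "dog" : N/(N\PP)
      [1,2] "river" : N\PP
    [2,3] "near" : (S/(S\PP))\N
  [3,6] S\PP   <B
    [3,5] S\PP   <
      [3,4] "plan" : S
      [4,5] "idea" : (S\PP)\S
    [5,6] "no" : S\S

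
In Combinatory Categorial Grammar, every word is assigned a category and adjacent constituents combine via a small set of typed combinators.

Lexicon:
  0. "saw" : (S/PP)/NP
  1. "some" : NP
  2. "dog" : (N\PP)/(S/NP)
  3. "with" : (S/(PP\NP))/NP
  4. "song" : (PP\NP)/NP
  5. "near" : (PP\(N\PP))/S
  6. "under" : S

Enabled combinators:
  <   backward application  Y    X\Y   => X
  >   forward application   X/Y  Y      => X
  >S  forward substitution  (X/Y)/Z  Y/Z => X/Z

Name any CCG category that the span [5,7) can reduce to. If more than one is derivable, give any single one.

[0,7] S   >
  [0,2] S/PP   >
    [0,1] "saw" : (S/PP)/NP
    [1,2] "some" : NP
  [2,7] PP   <
    [2,5] N\PP   >
      [2,3] "dog" : (N\PP)/(S/NP)
      [3,5] S/NP   >S
        [3,4] "with" : (S/(PP\NP))/NP
        [4,5] "song" : (PP\NP)/NP
    [5,7] PP\(N\PP)   >
      [5,6] "near" : (PP\(N\PP))/S
      [6,7] "under" : S

PP\(N\PP)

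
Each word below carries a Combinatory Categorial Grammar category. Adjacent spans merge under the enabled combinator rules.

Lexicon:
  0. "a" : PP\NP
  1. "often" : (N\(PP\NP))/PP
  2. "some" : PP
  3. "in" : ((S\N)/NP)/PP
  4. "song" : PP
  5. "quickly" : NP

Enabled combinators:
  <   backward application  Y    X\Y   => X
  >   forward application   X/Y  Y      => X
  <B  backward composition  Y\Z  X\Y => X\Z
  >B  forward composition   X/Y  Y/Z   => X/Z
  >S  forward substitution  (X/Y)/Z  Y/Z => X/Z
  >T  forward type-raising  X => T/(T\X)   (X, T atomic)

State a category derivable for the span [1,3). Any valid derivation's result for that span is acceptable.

[0,6] S   <
  [0,3] N   <
    [0,1] "a" : PP\NP
    [1,3] N\(PP\NP)   >
      [1,2] "often" : (N\(PP\NP))/PP
      [2,3] "some" : PP
  [3,6] S\N   >
    [3,5] (S\N)/NP   >
      [3,4] "in" : ((S\N)/NP)/PP
      [4,5] "song" : PP
    [5,6] "quickly" : NP

N\(PP\NP)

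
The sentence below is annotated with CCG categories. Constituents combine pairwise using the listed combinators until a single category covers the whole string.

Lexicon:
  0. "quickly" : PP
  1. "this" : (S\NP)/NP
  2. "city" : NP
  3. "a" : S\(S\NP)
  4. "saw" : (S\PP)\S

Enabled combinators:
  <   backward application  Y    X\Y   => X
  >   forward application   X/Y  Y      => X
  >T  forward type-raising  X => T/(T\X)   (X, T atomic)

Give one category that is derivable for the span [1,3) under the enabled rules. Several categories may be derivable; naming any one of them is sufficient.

[0,5] S   <
  [0,1] "quickly" : PP
  [1,5] S\PP   <
    [1,4] S   <
      [1,3] S\NP   >
        [1,2] "this" : (S\NP)/NP
        [2,3] "city" : NP
      [3,4] "a" : S\(S\NP)
    [4,5] "saw" : (S\PP)\S

S\NP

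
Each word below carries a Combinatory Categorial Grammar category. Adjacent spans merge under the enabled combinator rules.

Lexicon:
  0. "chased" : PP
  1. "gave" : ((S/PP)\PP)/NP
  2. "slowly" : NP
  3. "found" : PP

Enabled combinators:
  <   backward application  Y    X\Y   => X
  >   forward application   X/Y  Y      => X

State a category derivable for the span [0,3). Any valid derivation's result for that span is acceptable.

[0,4] S   >
  [0,3] S/PP   <
    [0,1] "chased" : PP
    [1,3] (S/PP)\PP   >
      [1,2] "gave" : ((S/PP)\PP)/NP
      [2,3] "slowly" : NP
  [3,4] "found" : PP

S/PP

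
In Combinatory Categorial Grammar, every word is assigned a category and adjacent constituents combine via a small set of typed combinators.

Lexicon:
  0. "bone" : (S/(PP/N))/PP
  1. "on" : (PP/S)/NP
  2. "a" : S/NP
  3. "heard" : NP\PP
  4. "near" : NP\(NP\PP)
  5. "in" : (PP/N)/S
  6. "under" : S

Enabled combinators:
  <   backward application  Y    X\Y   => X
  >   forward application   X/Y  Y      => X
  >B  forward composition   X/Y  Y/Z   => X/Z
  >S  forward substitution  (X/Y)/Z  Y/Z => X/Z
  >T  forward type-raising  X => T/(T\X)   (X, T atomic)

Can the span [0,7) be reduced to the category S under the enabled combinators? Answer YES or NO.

YES

[0,7] S   >
  [0,5] S/(PP/N)   >
    [0,1] "bone" : (S/(PP/N))/PP
    [1,5] PP   >
      [1,3] PP/NP   >S
        [1,2] "on" : (PP/S)/NP
        [2,3] "a" : S/NP
      [3,5] NP   <
        [3,4] "heard" : NP\PP
        [4,5] "near" : NP\(NP\PP)
  [5,7] PP/N   >
    [5,6] "in" : (PP/N)/S
    [6,7] "under" : S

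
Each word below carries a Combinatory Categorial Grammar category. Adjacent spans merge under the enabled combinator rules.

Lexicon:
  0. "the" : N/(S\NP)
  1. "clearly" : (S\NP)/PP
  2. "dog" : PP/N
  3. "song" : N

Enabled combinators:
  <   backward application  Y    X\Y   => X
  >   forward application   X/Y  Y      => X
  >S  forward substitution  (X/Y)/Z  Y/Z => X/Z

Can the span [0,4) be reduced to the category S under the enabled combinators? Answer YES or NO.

N/(S\NP) (S\NP)/PP PP/N N
CKY chart[0,4] = {N}; S ∉ chart

NO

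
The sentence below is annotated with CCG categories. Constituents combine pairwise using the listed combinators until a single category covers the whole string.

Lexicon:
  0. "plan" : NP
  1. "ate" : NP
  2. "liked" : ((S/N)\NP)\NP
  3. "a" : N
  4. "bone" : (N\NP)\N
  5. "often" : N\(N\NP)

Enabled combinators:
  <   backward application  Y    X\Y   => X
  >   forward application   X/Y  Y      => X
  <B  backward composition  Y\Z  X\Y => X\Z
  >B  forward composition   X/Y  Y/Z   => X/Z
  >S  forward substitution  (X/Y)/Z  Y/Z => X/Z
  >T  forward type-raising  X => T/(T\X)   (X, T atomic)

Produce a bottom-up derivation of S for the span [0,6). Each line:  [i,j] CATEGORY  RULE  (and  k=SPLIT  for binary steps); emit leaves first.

[0,1] NP  lex  "plan"
[1,2] NP  lex  "ate"
[2,3] ((S/N)\NP)\NP  lex  "liked"
[1,3] (S/N)\NP  <  k=2
[0,3] S/N  <  k=1
[3,4] N  lex  "a"
[4,5] (N\NP)\N  lex  "bone"
[3,5] N\NP  <  k=4
[5,6] N\(N\NP)  lex  "often"
[3,6] N  <  k=5
[0,6] S  >  k=3

[0,6] S   >
  [0,3] S/N   <
    [0,1] "plan" : NP
    [1,3] (S/N)\NP   <
      [1,2] "ate" : NP
      [2,3] "liked" : ((S/N)\NP)\NP
  [3,6] N   <
    [3,5] N\NP   <
      [3,4] "a" : N
      [4,5] "bone" : (N\NP)\N
    [5,6] "often" : N\(N\NP)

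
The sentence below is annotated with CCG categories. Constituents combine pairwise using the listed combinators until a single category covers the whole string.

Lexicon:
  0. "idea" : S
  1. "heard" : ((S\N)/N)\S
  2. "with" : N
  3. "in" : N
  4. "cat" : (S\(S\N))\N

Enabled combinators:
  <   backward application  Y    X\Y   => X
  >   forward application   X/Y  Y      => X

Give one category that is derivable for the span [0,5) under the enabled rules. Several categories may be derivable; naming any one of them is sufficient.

[0,5] S   <
  [0,3] S\N   >
    [0,2] (S\N)/N   <
      [0,1] "idea" : S
      [1,2] "heard" : ((S\N)/N)\S
    [2,3] "with" : N
  [3,5] S\(S\N)   <
    [3,4] "in" : N
    [4,5] "cat" : (S\(S\N))\N

S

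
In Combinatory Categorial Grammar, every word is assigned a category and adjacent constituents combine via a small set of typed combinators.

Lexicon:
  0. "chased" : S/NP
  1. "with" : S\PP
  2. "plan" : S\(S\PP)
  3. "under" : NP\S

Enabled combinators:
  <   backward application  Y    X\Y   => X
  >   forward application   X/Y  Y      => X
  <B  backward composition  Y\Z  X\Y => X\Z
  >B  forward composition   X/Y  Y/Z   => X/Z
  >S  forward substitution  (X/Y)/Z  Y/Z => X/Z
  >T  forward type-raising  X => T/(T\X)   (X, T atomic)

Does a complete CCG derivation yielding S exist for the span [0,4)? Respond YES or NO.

YES

[0,4] S   >
  [0,1] "chased" : S/NP
  [1,4] NP   <
    [1,3] S   <
      [1,2] "with" : S\PP
      [2,3] "plan" : S\(S\PP)
    [3,4] "under" : NP\S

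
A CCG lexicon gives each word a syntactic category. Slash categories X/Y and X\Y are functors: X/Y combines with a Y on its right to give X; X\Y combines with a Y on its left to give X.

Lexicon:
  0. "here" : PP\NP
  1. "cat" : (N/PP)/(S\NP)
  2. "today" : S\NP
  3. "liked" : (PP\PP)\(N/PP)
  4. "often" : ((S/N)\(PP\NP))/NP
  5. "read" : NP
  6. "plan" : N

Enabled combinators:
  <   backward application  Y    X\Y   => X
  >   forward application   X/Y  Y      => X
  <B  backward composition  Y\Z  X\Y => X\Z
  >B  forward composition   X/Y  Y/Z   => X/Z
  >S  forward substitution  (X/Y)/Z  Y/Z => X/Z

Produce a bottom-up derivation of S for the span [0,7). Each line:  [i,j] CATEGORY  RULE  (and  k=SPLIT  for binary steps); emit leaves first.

[0,1] PP\NP  lex  "here"
[1,2] (N/PP)/(S\NP)  lex  "cat"
[2,3] S\NP  lex  "today"
[1,3] N/PP  >  k=2
[3,4] (PP\PP)\(N/PP)  lex  "liked"
[1,4] PP\PP  <  k=3
[0,4] PP\NP  <B  k=1
[4,5] ((S/N)\(PP\NP))/NP  lex  "often"
[5,6] NP  lex  "read"
[4,6] (S/N)\(PP\NP)  >  k=5
[0,6] S/N  <  k=4
[6,7] N  lex  "plan"
[0,7] S  >  k=6

[0,7] S   >
  [0,6] S/N   <
    [0,4] PP\NP   <B
      [0,1] "here" : PP\NP
      [1,4] PP\PP   <
        [1,3] N/PP   >
          [1,2] "cat" : (N/PP)/(S\NP)
          [2,3] "today" : S\NP
        [3,4] "liked" : (PP\PP)\(N/PP)
    [4,6] (S/N)\(PP\NP)   >
      [4,5] "often" : ((S/N)\(PP\NP))/NP
      [5,6] "read" : NP
  [6,7] "plan" : N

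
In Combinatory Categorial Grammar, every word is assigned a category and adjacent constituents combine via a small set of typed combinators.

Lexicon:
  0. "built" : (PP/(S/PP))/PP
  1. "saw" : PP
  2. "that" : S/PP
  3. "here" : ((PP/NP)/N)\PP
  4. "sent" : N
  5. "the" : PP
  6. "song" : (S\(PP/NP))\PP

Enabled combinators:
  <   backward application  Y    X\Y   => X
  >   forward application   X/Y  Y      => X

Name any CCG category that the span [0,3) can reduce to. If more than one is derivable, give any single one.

PP

[0,7] S   <
  [0,5] PP/NP   >
    [0,4] (PP/NP)/N   <
      [0,3] PP   >
        [0,2] PP/(S/PP)   >
          [0,1] "built" : (PP/(S/PP))/PP
          [1,2] "saw" : PP
        [2,3] "that" : S/PP
      [3,4] "here" : ((PP/NP)/N)\PP
    [4,5] "sent" : N
  [5,7] S\(PP/NP)   <
    [5,6] "the" : PP
    [6,7] "song" : (S\(PP/NP))\PP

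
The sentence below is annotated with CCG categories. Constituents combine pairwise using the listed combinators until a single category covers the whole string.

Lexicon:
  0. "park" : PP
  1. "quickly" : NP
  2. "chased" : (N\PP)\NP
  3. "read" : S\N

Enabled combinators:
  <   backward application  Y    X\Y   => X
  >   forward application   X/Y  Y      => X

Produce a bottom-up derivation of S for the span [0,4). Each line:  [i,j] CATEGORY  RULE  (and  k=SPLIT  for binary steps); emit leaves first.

[0,4] S   <
  [0,3] N   <
    [0,1] "park" : PP
    [1,3] N\PP   <
      [1,2] "quickly" : NP
      [2,3] "chased" : (N\PP)\NP
  [3,4] "read" : S\N

[0,1] PP  lex  "park"
[1,2] NP  lex  "quickly"
[2,3] (N\PP)\NP  lex  "chased"
[1,3] N\PP  <  k=2
[0,3] N  <  k=1
[3,4] S\N  lex  "read"
[0,4] S  <  k=3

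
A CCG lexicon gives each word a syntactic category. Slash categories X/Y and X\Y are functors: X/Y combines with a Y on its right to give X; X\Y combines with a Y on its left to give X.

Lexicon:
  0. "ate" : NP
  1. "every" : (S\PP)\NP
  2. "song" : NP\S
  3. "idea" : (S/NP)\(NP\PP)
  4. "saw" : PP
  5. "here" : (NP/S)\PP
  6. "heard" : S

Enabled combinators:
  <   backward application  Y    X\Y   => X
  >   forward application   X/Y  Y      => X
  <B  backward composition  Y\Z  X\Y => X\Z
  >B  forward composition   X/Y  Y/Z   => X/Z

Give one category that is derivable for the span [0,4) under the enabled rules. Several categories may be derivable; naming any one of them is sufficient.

S/NP

[0,7] S   >
  [0,4] S/NP   <
    [0,3] NP\PP   <B
      [0,2] S\PP   <
        [0,1] "ate" : NP
        [1,2] "every" : (S\PP)\NP
      [2,3] "song" : NP\S
    [3,4] "idea" : (S/NP)\(NP\PP)
  [4,7] NP   >
    [4,6] NP/S   <
      [4,5] "saw" : PP
      [5,6] "here" : (NP/S)\PP
    [6,7] "heard" : S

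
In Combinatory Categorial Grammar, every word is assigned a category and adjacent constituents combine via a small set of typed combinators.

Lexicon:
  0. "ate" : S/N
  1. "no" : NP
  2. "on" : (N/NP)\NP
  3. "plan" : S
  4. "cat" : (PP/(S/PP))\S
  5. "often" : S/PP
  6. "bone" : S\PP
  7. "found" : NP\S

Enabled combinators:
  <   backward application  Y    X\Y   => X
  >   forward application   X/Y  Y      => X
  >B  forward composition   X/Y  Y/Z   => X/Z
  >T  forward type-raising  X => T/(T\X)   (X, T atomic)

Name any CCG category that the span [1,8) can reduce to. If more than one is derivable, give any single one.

N

[0,8] S   >
  [0,1] "ate" : S/N
  [1,8] N   >
    [1,3] N/NP   <
      [1,2] "no" : NP
      [2,3] "on" : (N/NP)\NP
    [3,8] NP   <
      [3,7] S   <
        [3,6] PP   >
          [3,5] PP/(S/PP)   <
            [3,4] "plan" : S
            [4,5] "cat" : (PP/(S/PP))\S
          [5,6] "often" : S/PP
        [6,7] "bone" : S\PP
      [7,8] "found" : NP\S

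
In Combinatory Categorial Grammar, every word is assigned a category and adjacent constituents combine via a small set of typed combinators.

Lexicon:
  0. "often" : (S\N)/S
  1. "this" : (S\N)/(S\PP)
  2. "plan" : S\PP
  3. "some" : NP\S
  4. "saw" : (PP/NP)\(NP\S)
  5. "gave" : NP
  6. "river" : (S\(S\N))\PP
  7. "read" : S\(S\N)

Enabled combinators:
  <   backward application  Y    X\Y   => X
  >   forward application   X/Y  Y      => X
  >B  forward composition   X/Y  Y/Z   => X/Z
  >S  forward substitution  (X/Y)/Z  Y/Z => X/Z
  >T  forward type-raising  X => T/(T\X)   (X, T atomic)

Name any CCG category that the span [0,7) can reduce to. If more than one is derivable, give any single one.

[0,8] S   <
  [0,7] S\N   >
    [0,1] "often" : (S\N)/S
    [1,7] S   <
      [1,3] S\N   >
        [1,2] "this" : (S\N)/(S\PP)
        [2,3] "plan" : S\PP
      [3,7] S\(S\N)   <
        [3,6] PP   >
          [3,5] PP/NP   <
            [3,4] "some" : NP\S
            [4,5] "saw" : (PP/NP)\(NP\S)
          [5,6] "gave" : NP
        [6,7] "river" : (S\(S\N))\PP
  [7,8] "read" : S\(S\N)

S\N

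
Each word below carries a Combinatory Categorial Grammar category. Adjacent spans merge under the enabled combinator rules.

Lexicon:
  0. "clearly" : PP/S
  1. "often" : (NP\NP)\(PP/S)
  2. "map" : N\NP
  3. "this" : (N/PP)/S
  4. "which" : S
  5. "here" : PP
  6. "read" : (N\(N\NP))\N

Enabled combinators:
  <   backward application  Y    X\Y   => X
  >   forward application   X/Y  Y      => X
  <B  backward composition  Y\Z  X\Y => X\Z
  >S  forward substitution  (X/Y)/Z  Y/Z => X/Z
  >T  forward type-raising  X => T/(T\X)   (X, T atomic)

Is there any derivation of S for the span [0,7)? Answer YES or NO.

NO

PP/S (NP\NP)\(PP/S) N\NP (N/PP)/S S PP (N\(N\NP))\N
CKY chart[0,7] = {N, N/(N\N), NP/(NP\N), PP/(PP\N), S/(S\N)}; S ∉ chart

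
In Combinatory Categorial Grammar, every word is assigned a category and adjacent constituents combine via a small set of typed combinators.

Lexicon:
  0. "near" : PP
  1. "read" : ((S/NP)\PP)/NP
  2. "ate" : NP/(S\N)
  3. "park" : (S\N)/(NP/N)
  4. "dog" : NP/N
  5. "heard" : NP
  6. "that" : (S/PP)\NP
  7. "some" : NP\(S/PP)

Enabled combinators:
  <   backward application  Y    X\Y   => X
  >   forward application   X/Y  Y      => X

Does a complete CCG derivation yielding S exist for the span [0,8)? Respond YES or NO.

YES

[0,8] S   >
  [0,5] S/NP   <
    [0,1] "near" : PP
    [1,5] (S/NP)\PP   >
      [1,2] "read" : ((S/NP)\PP)/NP
      [2,5] NP   >
        [2,3] "ate" : NP/(S\N)
        [3,5] S\N   >
          [3,4] "park" : (S\N)/(NP/N)
          [4,5] "dog" : NP/N
  [5,8] NP   <
    [5,7] S/PP   <
      [5,6] "heard" : NP
      [6,7] "that" : (S/PP)\NP
    [7,8] "some" : NP\(S/PP)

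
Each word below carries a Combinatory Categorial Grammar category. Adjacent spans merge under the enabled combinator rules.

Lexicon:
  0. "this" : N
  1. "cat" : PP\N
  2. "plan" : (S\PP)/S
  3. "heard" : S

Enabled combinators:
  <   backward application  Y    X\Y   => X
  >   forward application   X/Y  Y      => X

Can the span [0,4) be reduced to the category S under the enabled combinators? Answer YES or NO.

YES

[0,4] S   <
  [0,2] PP   <
    [0,1] "this" : N
    [1,2] "cat" : PP\N
  [2,4] S\PP   >
    [2,3] "plan" : (S\PP)/S
    [3,4] "heard" : S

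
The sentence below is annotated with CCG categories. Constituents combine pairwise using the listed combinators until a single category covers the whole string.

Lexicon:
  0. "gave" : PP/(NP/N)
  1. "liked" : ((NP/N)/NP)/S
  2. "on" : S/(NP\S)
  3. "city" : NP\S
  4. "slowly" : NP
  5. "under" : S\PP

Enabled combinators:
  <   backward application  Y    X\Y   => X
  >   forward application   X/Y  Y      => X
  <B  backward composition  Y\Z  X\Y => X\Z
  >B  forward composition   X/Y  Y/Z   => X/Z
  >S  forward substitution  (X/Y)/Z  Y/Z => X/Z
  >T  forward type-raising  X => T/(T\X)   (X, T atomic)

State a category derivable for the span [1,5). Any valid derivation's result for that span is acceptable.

[0,6] S   <
  [0,5] PP   >
    [0,1] "gave" : PP/(NP/N)
    [1,5] NP/N   >
      [1,4] (NP/N)/NP   >
        [1,2] "liked" : ((NP/N)/NP)/S
        [2,4] S   >
          [2,3] "on" : S/(NP\S)
          [3,4] "city" : NP\S
      [4,5] "slowly" : NP
  [5,6] "under" : S\PP

NP/N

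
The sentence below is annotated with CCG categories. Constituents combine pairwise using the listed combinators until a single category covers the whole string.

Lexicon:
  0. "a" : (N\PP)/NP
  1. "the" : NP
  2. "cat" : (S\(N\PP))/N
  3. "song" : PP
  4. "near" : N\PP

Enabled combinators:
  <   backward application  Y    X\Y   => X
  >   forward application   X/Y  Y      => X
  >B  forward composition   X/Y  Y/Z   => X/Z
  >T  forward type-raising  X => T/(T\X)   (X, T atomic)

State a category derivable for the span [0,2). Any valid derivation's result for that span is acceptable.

N\PP

[0,5] S   <
  [0,2] N\PP   >
    [0,1] "a" : (N\PP)/NP
    [1,2] "the" : NP
  [2,5] S\(N\PP)   >
    [2,3] "cat" : (S\(N\PP))/N
    [3,5] N   <
      [3,4] "song" : PP
      [4,5] "near" : N\PP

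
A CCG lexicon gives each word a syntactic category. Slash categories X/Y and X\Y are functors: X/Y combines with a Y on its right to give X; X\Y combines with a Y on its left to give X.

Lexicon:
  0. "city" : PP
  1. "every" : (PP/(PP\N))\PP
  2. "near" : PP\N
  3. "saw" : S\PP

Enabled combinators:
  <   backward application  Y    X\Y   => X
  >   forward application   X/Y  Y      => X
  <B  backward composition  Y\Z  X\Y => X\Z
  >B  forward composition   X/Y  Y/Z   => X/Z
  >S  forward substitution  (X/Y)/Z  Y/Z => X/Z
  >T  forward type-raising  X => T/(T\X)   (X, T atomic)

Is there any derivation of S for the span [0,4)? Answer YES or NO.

[0,4] S   <
  [0,3] PP   >
    [0,2] PP/(PP\N)   <
      [0,1] "city" : PP
      [1,2] "every" : (PP/(PP\N))\PP
    [2,3] "near" : PP\N
  [3,4] "saw" : S\PP

YES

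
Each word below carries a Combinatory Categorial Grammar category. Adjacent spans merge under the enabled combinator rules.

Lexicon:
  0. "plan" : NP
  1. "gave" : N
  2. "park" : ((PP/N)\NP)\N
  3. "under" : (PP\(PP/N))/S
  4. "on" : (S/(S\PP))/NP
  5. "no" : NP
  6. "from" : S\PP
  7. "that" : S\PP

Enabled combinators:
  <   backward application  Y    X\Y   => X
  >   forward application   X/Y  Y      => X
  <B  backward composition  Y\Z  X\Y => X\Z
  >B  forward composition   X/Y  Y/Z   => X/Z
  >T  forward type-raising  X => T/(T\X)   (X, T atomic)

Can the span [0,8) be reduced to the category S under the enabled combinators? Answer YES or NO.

YES

[0,8] S   <
  [0,7] PP   >
    [0,1] PP/(PP\NP)   >T
      [0,1] "plan" : NP
    [1,7] PP\NP   <B
      [1,3] (PP/N)\NP   <
        [1,2] "gave" : N
        [2,3] "park" : ((PP/N)\NP)\N
      [3,7] PP\(PP/N)   >
        [3,4] "under" : (PP\(PP/N))/S
        [4,7] S   >
          [4,6] S/(S\PP)   >
            [4,5] "on" : (S/(S\PP))/NP
            [5,6] "no" : NP
          [6,7] "from" : S\PP
  [7,8] "that" : S\PP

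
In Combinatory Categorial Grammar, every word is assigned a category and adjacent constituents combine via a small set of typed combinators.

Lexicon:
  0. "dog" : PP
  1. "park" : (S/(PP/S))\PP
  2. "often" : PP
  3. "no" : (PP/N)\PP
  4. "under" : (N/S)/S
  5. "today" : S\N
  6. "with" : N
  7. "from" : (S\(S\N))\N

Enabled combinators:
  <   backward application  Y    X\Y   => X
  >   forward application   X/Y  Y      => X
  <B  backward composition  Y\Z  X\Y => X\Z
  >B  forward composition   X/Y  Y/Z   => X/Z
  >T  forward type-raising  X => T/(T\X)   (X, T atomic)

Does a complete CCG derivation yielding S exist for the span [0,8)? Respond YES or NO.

[0,8] S   >
  [0,2] S/(PP/S)   <
    [0,1] "dog" : PP
    [1,2] "park" : (S/(PP/S))\PP
  [2,8] PP/S   >B
    [2,4] PP/N   <
      [2,3] "often" : PP
      [3,4] "no" : (PP/N)\PP
    [4,8] N/S   >
      [4,5] "under" : (N/S)/S
      [5,8] S   <
        [5,6] "today" : S\N
        [6,8] S\(S\N)   <
          [6,7] "with" : N
          [7,8] "from" : (S\(S\N))\N

YES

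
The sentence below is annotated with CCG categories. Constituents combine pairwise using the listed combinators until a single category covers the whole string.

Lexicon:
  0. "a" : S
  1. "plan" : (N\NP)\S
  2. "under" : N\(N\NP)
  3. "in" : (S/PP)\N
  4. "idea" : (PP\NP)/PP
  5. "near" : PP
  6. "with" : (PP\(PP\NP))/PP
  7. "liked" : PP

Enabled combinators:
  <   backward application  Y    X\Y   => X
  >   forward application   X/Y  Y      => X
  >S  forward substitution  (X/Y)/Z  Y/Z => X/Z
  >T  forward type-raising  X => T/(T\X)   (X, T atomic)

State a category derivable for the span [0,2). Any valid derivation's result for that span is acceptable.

[0,8] S   >
  [0,4] S/PP   <
    [0,3] N   <
      [0,2] N\NP   <
        [0,1] "a" : S
        [1,2] "plan" : (N\NP)\S
      [2,3] "under" : N\(N\NP)
    [3,4] "in" : (S/PP)\N
  [4,8] PP   <
    [4,6] PP\NP   >
      [4,5] "idea" : (PP\NP)/PP
      [5,6] "near" : PP
    [6,8] PP\(PP\NP)   >
      [6,7] "with" : (PP\(PP\NP))/PP
      [7,8] "liked" : PP

N\NP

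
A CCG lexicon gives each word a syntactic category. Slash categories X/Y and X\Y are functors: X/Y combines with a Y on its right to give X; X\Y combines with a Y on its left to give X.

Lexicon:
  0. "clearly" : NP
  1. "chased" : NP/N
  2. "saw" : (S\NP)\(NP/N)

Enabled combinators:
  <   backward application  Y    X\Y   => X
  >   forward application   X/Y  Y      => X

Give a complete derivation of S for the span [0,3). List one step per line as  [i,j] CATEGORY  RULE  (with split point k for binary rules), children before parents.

[0,3] S   <
  [0,1] "clearly" : NP
  [1,3] S\NP   <
    [1,2] "chased" : NP/N
    [2,3] "saw" : (S\NP)\(NP/N)

[0,1] NP  lex  "clearly"
[1,2] NP/N  lex  "chased"
[2,3] (S\NP)\(NP/N)  lex  "saw"
[1,3] S\NP  <  k=2
[0,3] S  <  k=1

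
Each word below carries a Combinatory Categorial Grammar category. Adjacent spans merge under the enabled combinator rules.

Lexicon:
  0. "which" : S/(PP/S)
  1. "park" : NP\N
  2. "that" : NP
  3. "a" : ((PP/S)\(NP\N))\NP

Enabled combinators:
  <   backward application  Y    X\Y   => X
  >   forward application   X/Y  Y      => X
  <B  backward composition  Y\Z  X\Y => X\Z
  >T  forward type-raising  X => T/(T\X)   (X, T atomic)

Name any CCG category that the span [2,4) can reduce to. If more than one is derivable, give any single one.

[0,4] S   >
  [0,1] "which" : S/(PP/S)
  [1,4] PP/S   <
    [1,2] "park" : NP\N
    [2,4] (PP/S)\(NP\N)   <
      [2,3] "that" : NP
      [3,4] "a" : ((PP/S)\(NP\N))\NP

(PP/S)\(NP\N)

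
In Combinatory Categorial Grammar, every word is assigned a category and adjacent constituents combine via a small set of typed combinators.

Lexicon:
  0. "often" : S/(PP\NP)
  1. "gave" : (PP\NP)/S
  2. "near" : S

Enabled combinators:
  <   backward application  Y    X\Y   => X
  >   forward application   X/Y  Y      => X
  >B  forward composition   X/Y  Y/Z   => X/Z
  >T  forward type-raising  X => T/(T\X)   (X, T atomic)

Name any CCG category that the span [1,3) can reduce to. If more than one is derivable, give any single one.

PP\NP

[0,3] S   >
  [0,1] "often" : S/(PP\NP)
  [1,3] PP\NP   >
    [1,2] "gave" : (PP\NP)/S
    [2,3] "near" : S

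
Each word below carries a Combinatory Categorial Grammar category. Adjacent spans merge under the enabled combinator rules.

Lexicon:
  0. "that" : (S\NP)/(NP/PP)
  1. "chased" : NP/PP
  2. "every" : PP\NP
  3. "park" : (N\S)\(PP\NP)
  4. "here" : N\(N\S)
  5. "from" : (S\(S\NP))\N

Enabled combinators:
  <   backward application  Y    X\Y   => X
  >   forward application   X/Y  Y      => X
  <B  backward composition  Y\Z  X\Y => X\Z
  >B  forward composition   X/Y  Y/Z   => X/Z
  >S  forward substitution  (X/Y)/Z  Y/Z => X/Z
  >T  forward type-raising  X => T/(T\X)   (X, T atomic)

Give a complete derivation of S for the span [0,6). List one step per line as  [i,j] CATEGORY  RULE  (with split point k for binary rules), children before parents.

[0,1] (S\NP)/(NP/PP)  lex  "that"
[1,2] NP/PP  lex  "chased"
[0,2] S\NP  >  k=1
[2,3] PP\NP  lex  "every"
[3,4] (N\S)\(PP\NP)  lex  "park"
[2,4] N\S  <  k=3
[4,5] N\(N\S)  lex  "here"
[2,5] N  <  k=4
[5,6] (S\(S\NP))\N  lex  "from"
[2,6] S\(S\NP)  <  k=5
[0,6] S  <  k=2

[0,6] S   <
  [0,2] S\NP   >
    [0,1] "that" : (S\NP)/(NP/PP)
    [1,2] "chased" : NP/PP
  [2,6] S\(S\NP)   <
    [2,5] N   <
      [2,4] N\S   <
        [2,3] "every" : PP\NP
        [3,4] "park" : (N\S)\(PP\NP)
      [4,5] "here" : N\(N\S)
    [5,6] "from" : (S\(S\NP))\N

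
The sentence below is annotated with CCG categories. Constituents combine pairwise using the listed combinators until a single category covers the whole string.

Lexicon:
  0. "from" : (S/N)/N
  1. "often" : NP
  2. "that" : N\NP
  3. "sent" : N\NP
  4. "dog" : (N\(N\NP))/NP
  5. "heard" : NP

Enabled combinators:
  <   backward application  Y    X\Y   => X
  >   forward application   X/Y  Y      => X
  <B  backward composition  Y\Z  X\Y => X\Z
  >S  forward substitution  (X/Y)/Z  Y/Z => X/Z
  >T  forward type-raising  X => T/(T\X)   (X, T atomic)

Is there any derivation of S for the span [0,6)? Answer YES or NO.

YES

[0,6] S   >
  [0,3] S/N   >
    [0,1] "from" : (S/N)/N
    [1,3] N   <
      [1,2] "often" : NP
      [2,3] "that" : N\NP
  [3,6] N   <
    [3,4] "sent" : N\NP
    [4,6] N\(N\NP)   >
      [4,5] "dog" : (N\(N\NP))/NP
      [5,6] "heard" : NP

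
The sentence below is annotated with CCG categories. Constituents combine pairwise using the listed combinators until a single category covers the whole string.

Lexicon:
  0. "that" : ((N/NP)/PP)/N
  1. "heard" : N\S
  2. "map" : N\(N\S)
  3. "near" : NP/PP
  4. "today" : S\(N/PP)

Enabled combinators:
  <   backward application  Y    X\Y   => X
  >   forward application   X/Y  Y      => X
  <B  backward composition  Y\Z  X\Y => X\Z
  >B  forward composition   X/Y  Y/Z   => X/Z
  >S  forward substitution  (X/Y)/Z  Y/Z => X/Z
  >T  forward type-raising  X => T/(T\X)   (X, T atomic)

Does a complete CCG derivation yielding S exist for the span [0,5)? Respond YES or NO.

YES

[0,5] S   <
  [0,4] N/PP   >S
    [0,3] (N/NP)/PP   >
      [0,1] "that" : ((N/NP)/PP)/N
      [1,3] N   <
        [1,2] "heard" : N\S
        [2,3] "map" : N\(N\S)
    [3,4] "near" : NP/PP
  [4,5] "today" : S\(N/PP)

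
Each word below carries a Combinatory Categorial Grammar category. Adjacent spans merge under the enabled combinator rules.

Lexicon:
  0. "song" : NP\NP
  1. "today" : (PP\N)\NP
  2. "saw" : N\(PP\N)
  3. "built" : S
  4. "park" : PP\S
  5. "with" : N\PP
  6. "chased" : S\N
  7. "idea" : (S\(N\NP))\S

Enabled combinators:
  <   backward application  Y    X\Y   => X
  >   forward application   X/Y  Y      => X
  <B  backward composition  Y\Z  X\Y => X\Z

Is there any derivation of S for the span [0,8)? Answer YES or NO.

[0,8] S   <
  [0,3] N\NP   <B
    [0,1] "song" : NP\NP
    [1,3] N\NP   <B
      [1,2] "today" : (PP\N)\NP
      [2,3] "saw" : N\(PP\N)
  [3,8] S\(N\NP)   <
    [3,7] S   <
      [3,6] N   <
        [3,5] PP   <
          [3,4] "built" : S
          [4,5] "park" : PP\S
        [5,6] "with" : N\PP
      [6,7] "chased" : S\N
    [7,8] "idea" : (S\(N\NP))\S

YES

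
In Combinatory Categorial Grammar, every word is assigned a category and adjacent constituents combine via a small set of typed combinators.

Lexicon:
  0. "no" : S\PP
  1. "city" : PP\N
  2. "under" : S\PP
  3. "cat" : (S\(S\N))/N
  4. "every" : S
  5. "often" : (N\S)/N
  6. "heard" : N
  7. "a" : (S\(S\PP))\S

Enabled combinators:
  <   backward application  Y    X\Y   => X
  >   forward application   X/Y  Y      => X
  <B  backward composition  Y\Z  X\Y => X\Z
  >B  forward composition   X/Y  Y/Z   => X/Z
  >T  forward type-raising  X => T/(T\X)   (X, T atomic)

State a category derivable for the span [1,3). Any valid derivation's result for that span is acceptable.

S\N

[0,8] S   <
  [0,1] "no" : S\PP
  [1,8] S\(S\PP)   <
    [1,7] S   <
      [1,3] S\N   <B
        [1,2] "city" : PP\N
        [2,3] "under" : S\PP
      [3,7] S\(S\N)   >
        [3,4] "cat" : (S\(S\N))/N
        [4,7] N   >
          [4,5] N/(N\S)   >T
            [4,5] "every" : S
          [5,7] N\S   >
            [5,6] "often" : (N\S)/N
            [6,7] "heard" : N
    [7,8] "a" : (S\(S\PP))\S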